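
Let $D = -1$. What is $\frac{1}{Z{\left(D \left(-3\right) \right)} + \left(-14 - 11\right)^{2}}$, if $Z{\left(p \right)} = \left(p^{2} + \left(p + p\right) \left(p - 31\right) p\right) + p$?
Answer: $\frac{1}{133} \approx 0.0075188$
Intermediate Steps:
$Z{\left(p \right)} = p + p^{2} + 2 p^{2} \left(-31 + p\right)$ ($Z{\left(p \right)} = \left(p^{2} + 2 p \left(-31 + p\right) p\right) + p = \left(p^{2} + 2 p^{2} \left(-31 + p\right)\right) + p = p + p^{2} + 2 p^{2} \left(-31 + p\right)$)
$\frac{1}{Z{\left(D \left(-3\right) \right)} + \left(-14 - 11\right)^{2}} = \frac{1}{\left(-1\right) \left(-3\right) \left(1 - 61 \left(\left(-1\right) \left(-3\right)\right) + 2 \left(\left(-1\right) \left(-3\right)\right)^{2}\right) + \left(-14 - 11\right)^{2}} = \frac{1}{3 \left(1 - 183 + 2 \cdot 3^{2}\right) + \left(-25\right)^{2}} = \frac{1}{3 \left(1 - 183 + 2 \cdot 9\right) + 625} = \frac{1}{3 \left(1 - 183 + 18\right) + 625} = \frac{1}{3 \left(-164\right) + 625} = \frac{1}{-492 + 625} = \frac{1}{133}$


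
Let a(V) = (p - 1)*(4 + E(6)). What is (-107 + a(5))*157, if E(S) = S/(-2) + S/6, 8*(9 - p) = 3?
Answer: -57619/4 ≈ -14405.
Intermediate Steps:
p = 69/8 (p = 9 - ⅛*3 = 9 - 3/8 = 69/8 ≈ 8.6250)
E(S) = -S/3 (E(S) = S*(-½) + S*(⅙) = -S/2 + S/6 = -S/3)
a(V) = 61/4 (a(V) = (69/8 - 1)*(4 - ⅓*6) = 61*(4 - 2)/8 = (61/8)*2 = 61/4)
(-107 + a(5))*157 = (-107 + 61/4)*157 = -367/4*157 = -57619/4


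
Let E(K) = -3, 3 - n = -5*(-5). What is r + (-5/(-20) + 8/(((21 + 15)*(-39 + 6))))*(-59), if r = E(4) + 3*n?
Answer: -99023/1188 ≈ -83.353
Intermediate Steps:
n = -22 (n = 3 - (-5)*(-5) = 3 - 1*25 = 3 - 25 = -22)
r = -69 (r = -3 + 3*(-22) = -3 - 66 = -69)
r + (-5/(-20) + 8/(((21 + 15)*(-39 + 6))))*(-59) = -69 + (-5/(-20) + 8/(((21 + 15)*(-39 + 6))))*(-59) = -69 + (-5*(-1/20) + 8/((36*(-33))))*(-59) = -69 + (1/4 + 8/(-1188))*(-59) = -69 + (1/4 + 8*(-1/1188))*(-59) = -69 + (1/4 - 2/297)*(-59) = -69 + (289/1188)*(-59) = -69 - 17051/1188 = -99023/1188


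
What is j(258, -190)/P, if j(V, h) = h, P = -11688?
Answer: 95/5844 ≈ 0.016256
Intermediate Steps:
j(258, -190)/P = -190/(-11688) = -190*(-1/11688) = 95/5844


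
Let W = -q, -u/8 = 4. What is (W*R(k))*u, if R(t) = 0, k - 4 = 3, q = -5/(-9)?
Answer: 0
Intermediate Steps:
u = -32 (u = -8*4 = -32)
q = 5/9 (q = -5*(-⅑) = 5/9 ≈ 0.55556)
k = 7 (k = 4 + 3 = 7)
W = -5/9 (W = -1*5/9 = -5/9 ≈ -0.55556)
(W*R(k))*u = -5/9*0*(-32) = 0*(-32) = 0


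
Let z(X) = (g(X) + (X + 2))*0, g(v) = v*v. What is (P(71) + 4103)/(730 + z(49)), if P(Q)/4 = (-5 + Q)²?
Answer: 21527/730 ≈ 29.489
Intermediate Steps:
g(v) = v²
P(Q) = 4*(-5 + Q)²
z(X) = 0 (z(X) = (X² + (X + 2))*0 = (X² + (2 + X))*0 = (2 + X + X²)*0 = 0)
(P(71) + 4103)/(730 + z(49)) = (4*(-5 + 71)² + 4103)/(730 + 0) = (4*66² + 4103)/730 = (4*4356 + 4103)*(1/730) = (17424 + 4103)*(1/730) = 21527*(1/730) = 21527/730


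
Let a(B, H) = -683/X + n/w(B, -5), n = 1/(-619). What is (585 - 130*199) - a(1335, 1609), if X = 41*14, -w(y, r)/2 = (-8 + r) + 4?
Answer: -40425702305/1598877 ≈ -25284.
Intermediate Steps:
w(y, r) = 8 - 2*r (w(y, r) = -2*((-8 + r) + 4) = -2*(-4 + r) = 8 - 2*r)
X = 574
n = -1/619 ≈ -0.0016155
a(B, H) = -1902640/1598877 (a(B, H) = -683/574 - 1/(619*(8 - 2*(-5))) = -683*1/574 - 1/(619*(8 + 10)) = -683/574 - 1/619/18 = -683/574 - 1/619*1/18 = -683/574 - 1/11142 = -1902640/1598877)
(585 - 130*199) - a(1335, 1609) = (585 - 130*199) - 1*(-1902640/1598877) = (585 - 25870) + 1902640/1598877 = -25285 + 1902640/1598877 = -40425702305/1598877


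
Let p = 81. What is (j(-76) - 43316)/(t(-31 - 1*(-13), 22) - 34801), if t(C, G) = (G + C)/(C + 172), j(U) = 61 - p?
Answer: 3336872/2679675 ≈ 1.2453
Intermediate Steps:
j(U) = -20 (j(U) = 61 - 1*81 = 61 - 81 = -20)
t(C, G) = (C + G)/(172 + C)
(j(-76) - 43316)/(t(-31 - 1*(-13), 22) - 34801) = (-20 - 43316)/(((-31 - 1*(-13)) + 22)/(172 + (-31 - 1*(-13))) - 34801) = -43336/(((-31 + 13) + 22)/(172 + (-31 + 13)) - 34801) = -43336/((-18 + 22)/(172 - 18) - 34801) = -43336/(4/154 - 34801) = -43336/((1/154)*4 - 34801) = -43336/(2/77 - 34801) = -43336/(-2679675/77) = -43336*(-77/2679675) = 3336872/2679675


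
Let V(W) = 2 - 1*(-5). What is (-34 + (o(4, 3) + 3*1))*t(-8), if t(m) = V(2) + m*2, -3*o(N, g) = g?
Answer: 288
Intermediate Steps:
o(N, g) = -g/3
V(W) = 7 (V(W) = 2 + 5 = 7)
t(m) = 7 + 2*m (t(m) = 7 + m*2 = 7 + 2*m)
(-34 + (o(4, 3) + 3*1))*t(-8) = (-34 + (-⅓*3 + 3*1))*(7 + 2*(-8)) = (-34 + (-1 + 3))*(7 - 16) = (-34 + 2)*(-9) = -32*(-9) = 288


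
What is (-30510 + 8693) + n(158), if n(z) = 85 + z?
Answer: -21574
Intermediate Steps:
(-30510 + 8693) + n(158) = (-30510 + 8693) + (85 + 158) = -21817 + 243 = -21574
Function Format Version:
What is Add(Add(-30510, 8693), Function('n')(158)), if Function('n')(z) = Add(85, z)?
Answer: -21574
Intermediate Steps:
Add(Add(-30510, 8693), Function('n')(158)) = Add(Add(-30510, 8693), Add(85, 158)) = Add(-21817, 243) = -21574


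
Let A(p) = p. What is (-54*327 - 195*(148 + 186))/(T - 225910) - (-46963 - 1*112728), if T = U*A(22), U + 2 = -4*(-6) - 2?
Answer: 18002806279/112735 ≈ 1.5969e+5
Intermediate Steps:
U = 20 (U = -2 + (-4*(-6) - 2) = -2 + (24 - 2) = -2 + 22 = 20)
T = 440 (T = 20*22 = 440)
(-54*327 - 195*(148 + 186))/(T - 225910) - (-46963 - 1*112728) = (-54*327 - 195*(148 + 186))/(440 - 225910) - (-46963 - 1*112728) = (-17658 - 195*334)/(-225470) - (-46963 - 112728) = (-17658 - 65130)*(-1/225470) - 1*(-159691) = -82788*(-1/225470) + 159691 = 41394/112735 + 159691 = 18002806279/112735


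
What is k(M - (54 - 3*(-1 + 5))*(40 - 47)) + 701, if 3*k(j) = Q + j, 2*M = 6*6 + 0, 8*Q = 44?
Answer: 4841/6 ≈ 806.83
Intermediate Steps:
Q = 11/2 (Q = (⅛)*44 = 11/2 ≈ 5.5000)
M = 18 (M = (6*6 + 0)/2 = (36 + 0)/2 = (½)*36 = 18)
k(j) = 11/6 + j/3 (k(j) = (11/2 + j)/3 = 11/6 + j/3)
k(M - (54 - 3*(-1 + 5))*(40 - 47)) + 701 = (11/6 + (18 - (54 - 3*(-1 + 5))*(40 - 47))/3) + 701 = (11/6 + (18 - (54 - 3*4)*(-7))/3) + 701 = (11/6 + (18 - (54 - 12)*(-7))/3) + 701 = (11/6 + (18 - 42*(-7))/3) + 701 = (11/6 + (18 - 1*(-294))/3) + 701 = (11/6 + (18 + 294)/3) + 701 = (11/6 + (⅓)*312) + 701 = (11/6 + 104) + 701 = 635/6 + 701 = 4841/6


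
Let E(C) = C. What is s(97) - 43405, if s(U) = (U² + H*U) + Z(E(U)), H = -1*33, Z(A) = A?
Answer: -37100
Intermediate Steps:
H = -33
s(U) = U² - 32*U (s(U) = (U² - 33*U) + U = U² - 32*U)
s(97) - 43405 = 97*(-32 + 97) - 43405 = 97*65 - 43405 = 6305 - 43405 = -37100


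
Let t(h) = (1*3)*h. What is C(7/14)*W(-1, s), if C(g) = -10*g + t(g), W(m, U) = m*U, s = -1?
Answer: -7/2 ≈ -3.5000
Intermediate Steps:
W(m, U) = U*m
t(h) = 3*h
C(g) = -7*g (C(g) = -10*g + 3*g = -7*g)
C(7/14)*W(-1, s) = (-49/14)*(-1*(-1)) = -49/14*1 = -7*½*1 = -7/2*1 = -7/2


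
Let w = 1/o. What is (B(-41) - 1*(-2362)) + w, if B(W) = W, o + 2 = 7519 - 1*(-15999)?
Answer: 54580637/23516 ≈ 2321.0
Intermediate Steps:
o = 23516 (o = -2 + (7519 - 1*(-15999)) = -2 + (7519 + 15999) = -2 + 23518 = 23516)
w = 1/23516 ≈ 4.2524e-5
(B(-41) - 1*(-2362)) + w = (-41 - 1*(-2362)) + 1/23516 = (-41 + 2362) + 1/23516 = 2321 + 1/23516 = 54580637/23516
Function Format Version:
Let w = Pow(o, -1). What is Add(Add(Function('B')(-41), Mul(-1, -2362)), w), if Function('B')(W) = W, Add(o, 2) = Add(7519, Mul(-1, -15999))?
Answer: Rational(54580637, 23516) ≈ 2321.0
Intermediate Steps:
o = 23516 (o = Add(-2, Add(7519, Mul(-1, -15999))) = Add(-2, Add(7519, 15999)) = Add(-2, 23518) = 23516)
w = Rational(1, 23516) (w = Pow(23516, -1) = Rational(1, 23516) ≈ 4.2524e-5)
Add(Add(Function('B')(-41), Mul(-1, -2362)), w) = Add(Add(-41, Mul(-1, -2362)), Rational(1, 23516)) = Add(Add(-41, 2362), Rational(1, 23516)) = Add(2321, Rational(1, 23516)) = Rational(54580637, 23516)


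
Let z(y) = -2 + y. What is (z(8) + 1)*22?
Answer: 154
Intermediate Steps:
(z(8) + 1)*22 = ((-2 + 8) + 1)*22 = (6 + 1)*22 = 7*22 = 154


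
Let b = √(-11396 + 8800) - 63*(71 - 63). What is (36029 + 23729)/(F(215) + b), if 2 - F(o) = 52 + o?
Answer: -45953902/593957 - 119516*I*√649/593957 ≈ -77.369 - 5.1262*I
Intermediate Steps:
F(o) = -50 - o (F(o) = 2 - (52 + o) = 2 + (-52 - o) = -50 - o)
b = -504 + 2*I*√649 (b = √(-2596) - 63*8 = 2*I*√649 - 504 = -504 + 2*I*√649 ≈ -504.0 + 50.951*I)
(36029 + 23729)/(F(215) + b) = (36029 + 23729)/((-50 - 1*215) + (-504 + 2*I*√649)) = 59758/((-50 - 215) + (-504 + 2*I*√649)) = 59758/(-265 + (-504 + 2*I*√649)) = 59758/(-769 + 2*I*√649)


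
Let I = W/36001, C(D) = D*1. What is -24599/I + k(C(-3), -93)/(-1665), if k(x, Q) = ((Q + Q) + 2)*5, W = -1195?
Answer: 294901223347/397935 ≈ 7.4108e+5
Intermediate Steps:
C(D) = D
k(x, Q) = 10 + 10*Q (k(x, Q) = (2*Q + 2)*5 = (2 + 2*Q)*5 = 10 + 10*Q)
I = -1195/36001 ≈ -0.033194
-24599/I + k(C(-3), -93)/(-1665) = -24599/(-1195/36001) + (10 + 10*(-93))/(-1665) = -24599*(-36001/1195) + (10 - 930)*(-1/1665) = 885588599/1195 - 920*(-1/1665) = 885588599/1195 + 184/333 = 294901223347/397935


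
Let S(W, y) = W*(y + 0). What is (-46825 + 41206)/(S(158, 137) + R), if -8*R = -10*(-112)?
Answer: -5619/21506 ≈ -0.26128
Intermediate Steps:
R = -140 (R = -(-5)*(-112)/4 = -⅛*1120 = -140)
S(W, y) = W*y
(-46825 + 41206)/(S(158, 137) + R) = (-46825 + 41206)/(158*137 - 140) = -5619/(21646 - 140) = -5619/21506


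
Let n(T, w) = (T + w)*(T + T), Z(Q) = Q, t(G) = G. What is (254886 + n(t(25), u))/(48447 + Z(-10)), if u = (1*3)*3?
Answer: 256586/48437 ≈ 5.2973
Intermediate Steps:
u = 9 (u = 3*3 = 9)
n(T, w) = 2*T*(T + w) (n(T, w) = (T + w)*(2*T) = 2*T*(T + w))
(254886 + n(t(25), u))/(48447 + Z(-10)) = (254886 + 2*25*(25 + 9))/(48447 - 10) = (254886 + 2*25*34)/48437 = (254886 + 1700)*(1/48437) = 256586*(1/48437) = 256586/48437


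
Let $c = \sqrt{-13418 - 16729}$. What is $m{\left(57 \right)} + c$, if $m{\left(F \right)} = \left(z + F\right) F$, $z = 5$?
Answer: $3534 + i \sqrt{30147} \approx 3534.0 + 173.63 i$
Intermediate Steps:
$c = i \sqrt{30147}$ ($c = \sqrt{-30147} = i \sqrt{30147} \approx 173.63 i$)
$m{\left(F \right)} = F \left(5 + F\right)$ ($m{\left(F \right)} = \left(5 + F\right) F = F \left(5 + F\right)$)
$m{\left(57 \right)} + c = 57 \left(5 + 57\right) + i \sqrt{30147} = 57 \cdot 62 + i \sqrt{30147} = 3534 + i \sqrt{30147}$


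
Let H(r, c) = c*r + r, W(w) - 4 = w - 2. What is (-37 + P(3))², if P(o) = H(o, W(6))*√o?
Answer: 3556 - 1998*√3 ≈ 95.363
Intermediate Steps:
W(w) = 2 + w (W(w) = 4 + (w - 2) = 4 + (-2 + w) = 2 + w)
H(r, c) = r + c*r
P(o) = 9*o^(3/2) (P(o) = (o*(1 + (2 + 6)))*√o = (o*(1 + 8))*√o = (o*9)*√o = (9*o)*√o = 9*o^(3/2))
(-37 + P(3))² = (-37 + 9*3^(3/2))² = (-37 + 9*(3*√3))² = (-37 + 27*√3)²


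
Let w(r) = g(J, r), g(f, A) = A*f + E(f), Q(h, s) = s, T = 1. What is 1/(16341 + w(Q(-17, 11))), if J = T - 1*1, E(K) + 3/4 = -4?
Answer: 4/65345 ≈ 6.1214e-5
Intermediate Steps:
E(K) = -19/4 (E(K) = -¾ - 4 = -19/4)
J = 0 (J = 1 - 1*1 = 1 - 1 = 0)
g(f, A) = -19/4 + A*f (g(f, A) = A*f - 19/4 = -19/4 + A*f)
w(r) = -19/4 (w(r) = -19/4 + r*0 = -19/4 + 0 = -19/4)
1/(16341 + w(Q(-17, 11))) = 1/(16341 - 19/4) = 1/(65345/4) = 4/65345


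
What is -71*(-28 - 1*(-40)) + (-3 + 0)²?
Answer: -843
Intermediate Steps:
-71*(-28 - 1*(-40)) + (-3 + 0)² = -71*(-28 + 40) + (-3)² = -71*12 + 9 = -852 + 9 = -843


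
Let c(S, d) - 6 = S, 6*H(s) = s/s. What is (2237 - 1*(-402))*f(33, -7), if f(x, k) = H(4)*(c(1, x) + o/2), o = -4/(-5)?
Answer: 97643/30 ≈ 3254.8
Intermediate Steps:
o = ⅘ (o = -4*(-⅕) = ⅘ ≈ 0.80000)
H(s) = ⅙ (H(s) = (s/s)/6 = (⅙)*1 = ⅙)
c(S, d) = 6 + S
f(x, k) = 37/30 (f(x, k) = ((6 + 1) + (⅘)/2)/6 = (7 + (⅘)*(½))/6 = (7 + ⅖)/6 = (⅙)*(37/5) = 37/30)
(2237 - 1*(-402))*f(33, -7) = (2237 - 1*(-402))*(37/30) = (2237 + 402)*(37/30) = 2639*(37/30) = 97643/30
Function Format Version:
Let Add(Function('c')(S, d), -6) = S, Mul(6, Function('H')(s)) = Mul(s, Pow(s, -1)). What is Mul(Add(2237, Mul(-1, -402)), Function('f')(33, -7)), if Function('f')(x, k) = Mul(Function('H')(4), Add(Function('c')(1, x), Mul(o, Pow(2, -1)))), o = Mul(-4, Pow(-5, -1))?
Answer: Rational(97643, 30) ≈ 3254.8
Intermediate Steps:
o = Rational(4, 5) (o = Mul(-4, Rational(-1, 5)) = Rational(4, 5) ≈ 0.80000)
Function('H')(s) = Rational(1, 6) (Function('H')(s) = Mul(Rational(1, 6), Mul(s, Pow(s, -1))) = Mul(Rational(1, 6), 1) = Rational(1, 6))
Function('c')(S, d) = Add(6, S)
Function('f')(x, k) = Rational(37, 30) (Function('f')(x, k) = Mul(Rational(1, 6), Add(Add(6, 1), Mul(Rational(4, 5), Pow(2, -1)))) = Mul(Rational(1, 6), Add(7, Mul(Rational(4, 5), Rational(1, 2)))) = Mul(Rational(1, 6), Add(7, Rational(2, 5))) = Mul(Rational(1, 6), Rational(37, 5)) = Rational(37, 30))
Mul(Add(2237, Mul(-1, -402)), Function('f')(33, -7)) = Mul(Add(2237, Mul(-1, -402)), Rational(37, 30)) = Mul(Add(2237, 402), Rational(37, 30)) = Mul(2639, Rational(37, 30)) = Rational(97643, 30)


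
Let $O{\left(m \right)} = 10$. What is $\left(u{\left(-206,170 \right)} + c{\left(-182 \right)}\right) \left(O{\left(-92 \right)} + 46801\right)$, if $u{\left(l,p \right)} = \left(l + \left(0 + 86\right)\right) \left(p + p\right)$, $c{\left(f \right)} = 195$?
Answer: $-1900760655$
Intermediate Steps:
$u{\left(l,p \right)} = 2 p \left(86 + l\right)$ ($u{\left(l,p \right)} = \left(l + 86\right) 2 p = \left(86 + l\right) 2 p = 2 p \left(86 + l\right)$)
$\left(u{\left(-206,170 \right)} + c{\left(-182 \right)}\right) \left(O{\left(-92 \right)} + 46801\right) = \left(2 \cdot 170 \left(86 - 206\right) + 195\right) \left(10 + 46801\right) = \left(2 \cdot 170 \left(-120\right) + 195\right) 46811 = \left(-40800 + 195\right) 46811 = \left(-40605\right) 46811 = -1900760655$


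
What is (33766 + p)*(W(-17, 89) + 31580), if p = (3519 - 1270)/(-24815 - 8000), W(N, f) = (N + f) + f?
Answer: 35169949790381/32815 ≈ 1.0718e+9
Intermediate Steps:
W(N, f) = N + 2*f
p = -2249/32815 (p = 2249/(-32815) = 2249*(-1/32815) = -2249/32815 ≈ -0.068536)
(33766 + p)*(W(-17, 89) + 31580) = (33766 - 2249/32815)*((-17 + 2*89) + 31580) = 1108029041*((-17 + 178) + 31580)/32815 = 1108029041*(161 + 31580)/32815 = (1108029041/32815)*31741 = 35169949790381/32815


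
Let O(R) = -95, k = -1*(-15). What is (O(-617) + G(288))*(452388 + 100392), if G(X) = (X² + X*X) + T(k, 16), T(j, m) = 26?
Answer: 91661426820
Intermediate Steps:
k = 15
G(X) = 26 + 2*X² (G(X) = (X² + X*X) + 26 = (X² + X²) + 26 = 2*X² + 26 = 26 + 2*X²)
(O(-617) + G(288))*(452388 + 100392) = (-95 + (26 + 2*288²))*(452388 + 100392) = (-95 + (26 + 2*82944))*552780 = (-95 + (26 + 165888))*552780 = (-95 + 165914)*552780 = 165819*552780 = 91661426820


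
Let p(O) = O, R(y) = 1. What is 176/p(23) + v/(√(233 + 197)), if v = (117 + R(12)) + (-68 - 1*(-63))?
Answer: 176/23 + 113*√430/430 ≈ 13.102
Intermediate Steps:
v = 113 (v = (117 + 1) + (-68 - 1*(-63)) = 118 + (-68 + 63) = 118 - 5 = 113)
176/p(23) + v/(√(233 + 197)) = 176/23 + 113/(√(233 + 197)) = 176*(1/23) + 113/(√430) = 176/23 + 113*(√430/430) = 176/23 + 113*√430/430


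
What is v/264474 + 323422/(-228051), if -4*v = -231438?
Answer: -16075954043/13403013372 ≈ -1.1994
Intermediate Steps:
v = 115719/2 (v = -1/4*(-231438) = 115719/2 ≈ 57860.)
v/264474 + 323422/(-228051) = (115719/2)/264474 + 323422/(-228051) = (115719/2)*(1/264474) + 323422*(-1/228051) = 38573/176316 - 323422/228051 = -16075954043/13403013372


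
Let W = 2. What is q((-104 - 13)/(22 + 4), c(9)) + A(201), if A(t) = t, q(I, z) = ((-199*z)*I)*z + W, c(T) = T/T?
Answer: 2197/2 ≈ 1098.5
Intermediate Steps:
c(T) = 1
q(I, z) = 2 - 199*I*z² (q(I, z) = ((-199*z)*I)*z + 2 = (-199*I*z)*z + 2 = -199*I*z² + 2 = 2 - 199*I*z²)
q((-104 - 13)/(22 + 4), c(9)) + A(201) = (2 - 199*(-104 - 13)/(22 + 4)*1²) + 201 = (2 - 199*(-117/26)*1) + 201 = (2 - 199*(-117*1/26)*1) + 201 = (2 - 199*(-9/2)*1) + 201 = (2 + 1791/2) + 201 = 1795/2 + 201 = 2197/2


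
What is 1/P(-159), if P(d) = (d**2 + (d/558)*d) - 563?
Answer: 62/1535325 ≈ 4.0382e-5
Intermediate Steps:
P(d) = -563 + 559*d**2/558 (P(d) = (d**2 + (d*(1/558))*d) - 563 = (d**2 + (d/558)*d) - 563 = (d**2 + d**2/558) - 563 = 559*d**2/558 - 563 = -563 + 559*d**2/558)
1/P(-159) = 1/(-563 + (559/558)*(-159)**2) = 1/(-563 + (559/558)*25281) = 1/(-563 + 1570231/62) = 1/(1535325/62) = 62/1535325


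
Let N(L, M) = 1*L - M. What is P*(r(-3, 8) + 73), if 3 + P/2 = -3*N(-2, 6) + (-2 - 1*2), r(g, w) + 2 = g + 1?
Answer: 2346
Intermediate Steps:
r(g, w) = -1 + g (r(g, w) = -2 + (g + 1) = -2 + (1 + g) = -1 + g)
N(L, M) = L - M
P = 34 (P = -6 + 2*(-3*(-2 - 1*6) + (-2 - 1*2)) = -6 + 2*(-3*(-2 - 6) + (-2 - 2)) = -6 + 2*(-3*(-8) - 4) = -6 + 2*(24 - 4) = -6 + 2*20 = -6 + 40 = 34)
P*(r(-3, 8) + 73) = 34*((-1 - 3) + 73) = 34*(-4 + 73) = 34*69 = 2346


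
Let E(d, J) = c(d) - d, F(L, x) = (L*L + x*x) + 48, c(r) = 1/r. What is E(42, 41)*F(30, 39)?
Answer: -1450949/14 ≈ -1.0364e+5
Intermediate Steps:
F(L, x) = 48 + L² + x² (F(L, x) = (L² + x²) + 48 = 48 + L² + x²)
E(d, J) = 1/d - d
E(42, 41)*F(30, 39) = (1/42 - 1*42)*(48 + 30² + 39²) = (1/42 - 42)*(48 + 900 + 1521) = -1763/42*2469 = -1450949/14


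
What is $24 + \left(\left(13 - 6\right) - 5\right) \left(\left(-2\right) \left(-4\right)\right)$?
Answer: $40$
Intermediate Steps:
$24 + \left(\left(13 - 6\right) - 5\right) \left(\left(-2\right) \left(-4\right)\right) = 24 + \left(7 - 5\right) 8 = 24 + 2 \cdot 8 = 24 + 16 = 40$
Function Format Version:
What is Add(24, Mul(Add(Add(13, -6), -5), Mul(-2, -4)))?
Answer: 40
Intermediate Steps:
Add(24, Mul(Add(Add(13, -6), -5), Mul(-2, -4))) = Add(24, Mul(Add(7, -5), 8)) = Add(24, Mul(2, 8)) = Add(24, 16) = 40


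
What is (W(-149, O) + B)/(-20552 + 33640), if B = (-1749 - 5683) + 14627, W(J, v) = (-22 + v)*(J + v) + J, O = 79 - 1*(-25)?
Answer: 839/3272 ≈ 0.25642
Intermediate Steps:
O = 104 (O = 79 + 25 = 104)
W(J, v) = J + (-22 + v)*(J + v)
B = 7195 (B = -7432 + 14627 = 7195)
(W(-149, O) + B)/(-20552 + 33640) = ((104**2 - 22*104 - 21*(-149) - 149*104) + 7195)/(-20552 + 33640) = ((10816 - 2288 + 3129 - 15496) + 7195)/13088 = (-3839 + 7195)*(1/13088) = 3356*(1/13088) = 839/3272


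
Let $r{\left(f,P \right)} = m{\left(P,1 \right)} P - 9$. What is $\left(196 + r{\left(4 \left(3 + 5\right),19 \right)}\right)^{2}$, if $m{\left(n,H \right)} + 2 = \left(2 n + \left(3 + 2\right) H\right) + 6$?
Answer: $1166400$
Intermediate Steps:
$m{\left(n,H \right)} = 4 + 2 n + 5 H$ ($m{\left(n,H \right)} = -2 + \left(\left(2 n + \left(3 + 2\right) H\right) + 6\right) = -2 + \left(\left(2 n + 5 H\right) + 6\right) = -2 + \left(6 + 2 n + 5 H\right) = 4 + 2 n + 5 H$)
$r{\left(f,P \right)} = -9 + P \left(9 + 2 P\right)$ ($r{\left(f,P \right)} = \left(4 + 2 P + 5 \cdot 1\right) P - 9 = \left(4 + 2 P + 5\right) P - 9 = \left(9 + 2 P\right) P - 9 = P \left(9 + 2 P\right) - 9 = -9 + P \left(9 + 2 P\right)$)
$\left(196 + r{\left(4 \left(3 + 5\right),19 \right)}\right)^{2} = \left(196 - \left(9 - 19 \left(9 + 2 \cdot 19\right)\right)\right)^{2} = \left(196 - \left(9 - 19 \left(9 + 38\right)\right)\right)^{2} = \left(196 + \left(-9 + 19 \cdot 47\right)\right)^{2} = \left(196 + \left(-9 + 893\right)\right)^{2} = \left(196 + 884\right)^{2} = 1080^{2} = 1166400$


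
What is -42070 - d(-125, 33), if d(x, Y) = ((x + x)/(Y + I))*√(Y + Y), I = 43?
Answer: -42070 + 125*√66/38 ≈ -42043.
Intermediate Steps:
d(x, Y) = 2*x*√2*√Y/(43 + Y) (d(x, Y) = ((x + x)/(Y + 43))*√(Y + Y) = ((2*x)/(43 + Y))*√(2*Y) = (2*x/(43 + Y))*(√2*√Y) = 2*x*√2*√Y/(43 + Y))
-42070 - d(-125, 33) = -42070 - 2*(-125)*√2*√33/(43 + 33) = -42070 - 2*(-125)*√2*√33/76 = -42070 - (-125)*√66/38 = -42070 + 125*√66/38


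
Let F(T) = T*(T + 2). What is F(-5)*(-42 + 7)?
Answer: -525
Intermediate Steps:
F(T) = T*(2 + T)
F(-5)*(-42 + 7) = (-5*(2 - 5))*(-42 + 7) = -5*(-3)*(-35) = 15*(-35) = -525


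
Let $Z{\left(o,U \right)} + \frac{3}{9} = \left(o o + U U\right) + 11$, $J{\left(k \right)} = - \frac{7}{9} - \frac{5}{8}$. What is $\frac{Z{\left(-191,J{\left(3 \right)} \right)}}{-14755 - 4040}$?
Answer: $- \frac{27026143}{13919040} \approx -1.9417$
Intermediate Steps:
$J{\left(k \right)} = - \frac{101}{72}$ ($J{\left(k \right)} = \left(-7\right) \frac{1}{9} - \frac{5}{8} = - \frac{7}{9} - \frac{5}{8} = - \frac{101}{72}$)
$Z{\left(o,U \right)} = \frac{32}{3} + U^{2} + o^{2}$ ($Z{\left(o,U \right)} = - \frac{1}{3} + \left(\left(o o + U U\right) + 11\right) = - \frac{1}{3} + \left(\left(o^{2} + U^{2}\right) + 11\right) = - \frac{1}{3} + \left(\left(U^{2} + o^{2}\right) + 11\right) = - \frac{1}{3} + \left(11 + U^{2} + o^{2}\right) = \frac{32}{3} + U^{2} + o^{2}$)
$\frac{Z{\left(-191,J{\left(3 \right)} \right)}}{-14755 - 4040} = \frac{\frac{32}{3} + \left(- \frac{101}{72}\right)^{2} + \left(-191\right)^{2}}{-14755 - 4040} = \frac{\frac{32}{3} + \frac{10201}{5184} + 36481}{-18795} = \frac{189183001}{5184} \left(- \frac{1}{18795}\right) = - \frac{27026143}{13919040}$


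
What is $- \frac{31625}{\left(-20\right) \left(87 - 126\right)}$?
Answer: $- \frac{6325}{156} \approx -40.545$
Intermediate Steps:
$- \frac{31625}{\left(-20\right) \left(87 - 126\right)} = - \frac{31625}{\left(-20\right) \left(-39\right)} = - \frac{31625}{780} = \left(-31625\right) \frac{1}{780} = - \frac{6325}{156}$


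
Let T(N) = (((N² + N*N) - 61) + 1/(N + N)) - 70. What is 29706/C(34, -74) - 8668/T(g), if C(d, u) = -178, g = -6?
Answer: -1273353/63101 ≈ -20.180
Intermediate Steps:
T(N) = -131 + 1/(2*N) + 2*N² (T(N) = (((N² + N²) - 61) + 1/(2*N)) - 70 = ((2*N² - 61) + 1/(2*N)) - 70 = ((-61 + 2*N²) + 1/(2*N)) - 70 = (-61 + 1/(2*N) + 2*N²) - 70 = -131 + 1/(2*N) + 2*N²)
29706/C(34, -74) - 8668/T(g) = 29706/(-178) - 8668/(-131 + (½)/(-6) + 2*(-6)²) = 29706*(-1/178) - 8668/(-131 + (½)*(-⅙) + 2*36) = -14853/89 - 8668/(-131 - 1/12 + 72) = -14853/89 - 8668/(-709/12) = -14853/89 - 8668*(-12/709) = -14853/89 + 104016/709 = -1273353/63101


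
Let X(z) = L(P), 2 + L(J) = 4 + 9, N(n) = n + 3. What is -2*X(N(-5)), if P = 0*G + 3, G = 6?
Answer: -22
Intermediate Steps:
N(n) = 3 + n
P = 3 (P = 0*6 + 3 = 0 + 3 = 3)
L(J) = 11 (L(J) = -2 + (4 + 9) = -2 + 13 = 11)
X(z) = 11
-2*X(N(-5)) = -2*11 = -22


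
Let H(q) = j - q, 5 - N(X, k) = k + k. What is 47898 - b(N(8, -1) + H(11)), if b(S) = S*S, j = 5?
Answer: 47897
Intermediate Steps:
N(X, k) = 5 - 2*k (N(X, k) = 5 - (k + k) = 5 - 2*k)
H(q) = 5 - q
b(S) = S²
47898 - b(N(8, -1) + H(11)) = 47898 - ((5 - 2*(-1)) + (5 - 1*11))² = 47898 - ((5 + 2) + (5 - 11))² = 47898 - (7 - 6)² = 47898 - 1*1² = 47898 - 1*1 = 47898 - 1 = 47897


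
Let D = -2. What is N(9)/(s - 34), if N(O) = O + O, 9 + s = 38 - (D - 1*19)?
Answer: 9/8 ≈ 1.1250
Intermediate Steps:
s = 50 (s = -9 + (38 - (-2 - 1*19)) = -9 + (38 - (-2 - 19)) = -9 + (38 - 1*(-21)) = -9 + (38 + 21) = -9 + 59 = 50)
N(O) = 2*O
N(9)/(s - 34) = (2*9)/(50 - 34) = 18/16 = (1/16)*18 = 9/8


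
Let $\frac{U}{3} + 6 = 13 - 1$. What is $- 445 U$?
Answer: $-8010$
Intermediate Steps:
$U = 18$ ($U = -18 + 3 \left(13 - 1\right) = -18 + 3 \cdot 12 = -18 + 36 = 18$)
$- 445 U = \left(-445\right) 18 = -8010$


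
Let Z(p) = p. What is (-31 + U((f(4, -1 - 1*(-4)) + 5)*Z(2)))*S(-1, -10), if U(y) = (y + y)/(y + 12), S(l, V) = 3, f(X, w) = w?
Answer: -627/7 ≈ -89.571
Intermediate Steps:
U(y) = 2*y/(12 + y) (U(y) = (2*y)/(12 + y) = 2*y/(12 + y))
(-31 + U((f(4, -1 - 1*(-4)) + 5)*Z(2)))*S(-1, -10) = (-31 + 2*(((-1 - 1*(-4)) + 5)*2)/(12 + ((-1 - 1*(-4)) + 5)*2))*3 = (-31 + 2*(((-1 + 4) + 5)*2)/(12 + ((-1 + 4) + 5)*2))*3 = (-31 + 2*((3 + 5)*2)/(12 + (3 + 5)*2))*3 = (-31 + 2*(8*2)/(12 + 8*2))*3 = (-31 + 2*16/(12 + 16))*3 = (-31 + 2*16/28)*3 = (-31 + 2*16*(1/28))*3 = (-31 + 8/7)*3 = -209/7*3 = -627/7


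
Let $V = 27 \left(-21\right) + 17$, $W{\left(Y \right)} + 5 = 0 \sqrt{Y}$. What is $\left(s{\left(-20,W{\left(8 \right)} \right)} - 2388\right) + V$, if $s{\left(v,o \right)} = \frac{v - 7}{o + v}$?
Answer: $- \frac{73423}{25} \approx -2936.9$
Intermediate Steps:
$W{\left(Y \right)} = -5$ ($W{\left(Y \right)} = -5 + 0 \sqrt{Y} = -5 + 0 = -5$)
$s{\left(v,o \right)} = \frac{-7 + v}{o + v}$
$V = -550$ ($V = -567 + 17 = -550$)
$\left(s{\left(-20,W{\left(8 \right)} \right)} - 2388\right) + V = \left(\frac{-7 - 20}{-5 - 20} - 2388\right) - 550 = \left(\frac{1}{-25} \left(-27\right) - 2388\right) - 550 = \left(\left(- \frac{1}{25}\right) \left(-27\right) - 2388\right) - 550 = \left(\frac{27}{25} - 2388\right) - 550 = - \frac{59673}{25} - 550 = - \frac{73423}{25}$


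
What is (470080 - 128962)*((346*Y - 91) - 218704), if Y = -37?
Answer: -79001905446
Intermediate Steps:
(470080 - 128962)*((346*Y - 91) - 218704) = (470080 - 128962)*((346*(-37) - 91) - 218704) = 341118*((-12802 - 91) - 218704) = 341118*(-12893 - 218704) = 341118*(-231597) = -79001905446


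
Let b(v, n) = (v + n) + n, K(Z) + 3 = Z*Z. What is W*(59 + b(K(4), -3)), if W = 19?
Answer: 1254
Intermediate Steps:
K(Z) = -3 + Z² (K(Z) = -3 + Z*Z = -3 + Z²)
b(v, n) = v + 2*n (b(v, n) = (n + v) + n = v + 2*n)
W*(59 + b(K(4), -3)) = 19*(59 + ((-3 + 4²) + 2*(-3))) = 19*(59 + ((-3 + 16) - 6)) = 19*(59 + (13 - 6)) = 19*(59 + 7) = 19*66 = 1254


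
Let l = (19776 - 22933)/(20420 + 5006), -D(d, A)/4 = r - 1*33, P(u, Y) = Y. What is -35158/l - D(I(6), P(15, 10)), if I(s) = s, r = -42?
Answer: 892980208/3157 ≈ 2.8286e+5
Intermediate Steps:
D(d, A) = 300 (D(d, A) = -4*(-42 - 1*33) = -4*(-42 - 33) = -4*(-75) = 300)
l = -3157/25426 ≈ -0.12416
-35158/l - D(I(6), P(15, 10)) = -35158/(-3157/25426) - 1*300 = -35158*(-25426/3157) - 300 = 893927308/3157 - 300 = 892980208/3157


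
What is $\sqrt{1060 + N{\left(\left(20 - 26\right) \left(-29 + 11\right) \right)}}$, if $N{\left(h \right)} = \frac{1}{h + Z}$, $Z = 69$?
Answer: $\frac{7 \sqrt{677733}}{177} \approx 32.558$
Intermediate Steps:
$N{\left(h \right)} = \frac{1}{69 + h}$ ($N{\left(h \right)} = \frac{1}{h + 69} = \frac{1}{69 + h}$)
$\sqrt{1060 + N{\left(\left(20 - 26\right) \left(-29 + 11\right) \right)}} = \sqrt{1060 + \frac{1}{69 + \left(20 - 26\right) \left(-29 + 11\right)}} = \sqrt{1060 + \frac{1}{69 - -108}} = \sqrt{1060 + \frac{1}{69 + 108}} = \sqrt{1060 + \frac{1}{177}} = \sqrt{\frac{187621}{177}} = \frac{7 \sqrt{677733}}{177}$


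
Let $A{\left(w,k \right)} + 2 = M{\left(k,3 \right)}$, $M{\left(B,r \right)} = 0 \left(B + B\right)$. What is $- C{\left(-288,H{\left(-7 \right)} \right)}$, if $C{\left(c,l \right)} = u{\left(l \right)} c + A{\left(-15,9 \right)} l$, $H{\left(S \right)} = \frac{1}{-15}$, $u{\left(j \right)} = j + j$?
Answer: $- \frac{578}{15} \approx -38.533$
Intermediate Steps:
$u{\left(j \right)} = 2 j$
$H{\left(S \right)} = - \frac{1}{15}$
$M{\left(B,r \right)} = 0$ ($M{\left(B,r \right)} = 0 \cdot 2 B = 0$)
$A{\left(w,k \right)} = -2$ ($A{\left(w,k \right)} = -2 + 0 = -2$)
$C{\left(c,l \right)} = - 2 l + 2 c l$ ($C{\left(c,l \right)} = 2 l c - 2 l = 2 c l - 2 l = - 2 l + 2 c l$)
$- C{\left(-288,H{\left(-7 \right)} \right)} = - \frac{2 \left(-1\right) \left(-1 - 288\right)}{15} = - \frac{2 \left(-1\right) \left(-289\right)}{15} = \left(-1\right) \frac{578}{15} = - \frac{578}{15}$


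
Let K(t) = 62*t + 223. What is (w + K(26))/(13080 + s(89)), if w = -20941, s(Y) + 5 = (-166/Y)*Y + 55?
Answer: -9553/6482 ≈ -1.4738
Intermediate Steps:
s(Y) = -116 (s(Y) = -5 + ((-166/Y)*Y + 55) = -5 + (-166 + 55) = -5 - 111 = -116)
K(t) = 223 + 62*t
(w + K(26))/(13080 + s(89)) = (-20941 + (223 + 62*26))/(13080 - 116) = (-20941 + (223 + 1612))/12964 = (-20941 + 1835)*(1/12964) = -19106*1/12964 = -9553/6482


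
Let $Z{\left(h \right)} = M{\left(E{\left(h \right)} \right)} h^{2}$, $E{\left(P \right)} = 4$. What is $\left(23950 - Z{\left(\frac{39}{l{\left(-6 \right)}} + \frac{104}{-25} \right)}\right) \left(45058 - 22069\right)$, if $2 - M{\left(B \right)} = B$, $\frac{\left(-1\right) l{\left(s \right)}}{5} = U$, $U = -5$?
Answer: $\frac{13772434032}{25} \approx 5.509 \cdot 10^{8}$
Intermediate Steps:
$l{\left(s \right)} = 25$ ($l{\left(s \right)} = \left(-5\right) \left(-5\right) = 25$)
$M{\left(B \right)} = 2 - B$
$Z{\left(h \right)} = - 2 h^{2}$ ($Z{\left(h \right)} = \left(2 - 4\right) h^{2} = - 2 h^{2}$)
$\left(23950 - Z{\left(\frac{39}{l{\left(-6 \right)}} + \frac{104}{-25} \right)}\right) \left(45058 - 22069\right) = \left(23950 - - 2 \left(\frac{39}{25} + \frac{104}{-25}\right)^{2}\right) \left(45058 - 22069\right) = \left(23950 - - 2 \left(39 \cdot \frac{1}{25} + 104 \left(- \frac{1}{25}\right)\right)^{2}\right) 22989 = \left(23950 - - 2 \left(\frac{39}{25} - \frac{104}{25}\right)^{2}\right) 22989 = \left(23950 - - 2 \left(- \frac{13}{5}\right)^{2}\right) 22989 = \left(23950 - \left(-2\right) \frac{169}{25}\right) 22989 = \left(23950 - - \frac{338}{25}\right) 22989 = \left(23950 + \frac{338}{25}\right) 22989 = \frac{599088}{25} \cdot 22989 = \frac{13772434032}{25}$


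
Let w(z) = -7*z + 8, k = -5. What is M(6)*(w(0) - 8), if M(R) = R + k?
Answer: 0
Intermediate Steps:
M(R) = -5 + R (M(R) = R - 5 = -5 + R)
w(z) = 8 - 7*z
M(6)*(w(0) - 8) = (-5 + 6)*((8 - 7*0) - 8) = 1*((8 + 0) - 8) = 1*(8 - 8) = 1*0 = 0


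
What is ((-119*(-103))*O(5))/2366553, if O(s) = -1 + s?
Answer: 412/19887 ≈ 0.020717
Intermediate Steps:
((-119*(-103))*O(5))/2366553 = ((-119*(-103))*(-1 + 5))/2366553 = (12257*4)*(1/2366553) = 49028*(1/2366553) = 412/19887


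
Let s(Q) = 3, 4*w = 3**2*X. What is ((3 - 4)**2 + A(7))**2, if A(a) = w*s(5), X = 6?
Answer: 6889/4 ≈ 1722.3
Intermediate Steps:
w = 27/2 (w = (3**2*6)/4 = (9*6)/4 = (1/4)*54 = 27/2 ≈ 13.500)
A(a) = 81/2 (A(a) = (27/2)*3 = 81/2)
((3 - 4)**2 + A(7))**2 = ((3 - 4)**2 + 81/2)**2 = ((-1)**2 + 81/2)**2 = (1 + 81/2)**2 = (83/2)**2 = 6889/4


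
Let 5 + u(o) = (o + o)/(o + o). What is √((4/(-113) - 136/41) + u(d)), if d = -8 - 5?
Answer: 4*I*√9863657/4633 ≈ 2.7115*I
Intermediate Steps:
d = -13
u(o) = -4 (u(o) = -5 + (o + o)/(o + o) = -5 + (2*o)/((2*o)) = -5 + (2*o)*(1/(2*o)) = -5 + 1 = -4)
√((4/(-113) - 136/41) + u(d)) = √((4/(-113) - 136/41) - 4) = √((4*(-1/113) - 136*1/41) - 4) = √((-4/113 - 136/41) - 4) = √(-15532/4633 - 4) = √(-34064/4633) = 4*I*√9863657/4633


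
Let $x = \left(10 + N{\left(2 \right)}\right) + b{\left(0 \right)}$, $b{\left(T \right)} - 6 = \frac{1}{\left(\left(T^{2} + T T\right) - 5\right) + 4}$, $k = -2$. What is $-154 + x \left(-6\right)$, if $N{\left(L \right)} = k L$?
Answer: $-220$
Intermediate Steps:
$N{\left(L \right)} = - 2 L$
$b{\left(T \right)} = 6 + \frac{1}{-1 + 2 T^{2}}$ ($b{\left(T \right)} = 6 + \frac{1}{\left(\left(T^{2} + T T\right) - 5\right) + 4} = 6 + \frac{1}{\left(\left(T^{2} + T^{2}\right) - 5\right) + 4} = 6 + \frac{1}{\left(2 T^{2} - 5\right) + 4} = 6 + \frac{1}{\left(-5 + 2 T^{2}\right) + 4} = 6 + \frac{1}{-1 + 2 T^{2}}$)
$x = 11$ ($x = \left(10 - 4\right) + \frac{-5 + 12 \cdot 0^{2}}{-1 + 2 \cdot 0^{2}} = \left(10 - 4\right) + \frac{-5 + 12 \cdot 0}{-1 + 2 \cdot 0} = 6 + \frac{-5 + 0}{-1 + 0} = 6 + \frac{1}{-1} \left(-5\right) = 6 - -5 = 6 + 5 = 11$)
$-154 + x \left(-6\right) = -154 + 11 \left(-6\right) = -154 - 66 = -220$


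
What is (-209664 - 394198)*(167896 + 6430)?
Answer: -105268847012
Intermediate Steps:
(-209664 - 394198)*(167896 + 6430) = -603862*174326 = -105268847012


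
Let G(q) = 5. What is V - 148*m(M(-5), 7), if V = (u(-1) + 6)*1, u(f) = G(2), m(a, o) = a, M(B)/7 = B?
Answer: 5191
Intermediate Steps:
M(B) = 7*B
u(f) = 5
V = 11 (V = (5 + 6)*1 = 11*1 = 11)
V - 148*m(M(-5), 7) = 11 - 1036*(-5) = 11 - 148*(-35) = 11 + 5180 = 5191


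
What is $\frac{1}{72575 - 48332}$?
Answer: $\frac{1}{24243} \approx 4.1249 \cdot 10^{-5}$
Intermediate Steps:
$\frac{1}{72575 - 48332} = \frac{1}{24243}$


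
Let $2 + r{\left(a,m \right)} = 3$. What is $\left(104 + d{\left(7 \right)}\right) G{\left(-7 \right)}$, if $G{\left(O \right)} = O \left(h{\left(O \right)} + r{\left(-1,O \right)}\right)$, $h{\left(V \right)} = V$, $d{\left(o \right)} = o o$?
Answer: $6426$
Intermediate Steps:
$d{\left(o \right)} = o^{2}$
$r{\left(a,m \right)} = 1$ ($r{\left(a,m \right)} = -2 + 3 = 1$)
$G{\left(O \right)} = O \left(1 + O\right)$ ($G{\left(O \right)} = O \left(O + 1\right) = O \left(1 + O\right)$)
$\left(104 + d{\left(7 \right)}\right) G{\left(-7 \right)} = \left(104 + 7^{2}\right) \left(- 7 \left(1 - 7\right)\right) = \left(104 + 49\right) \left(\left(-7\right) \left(-6\right)\right) = 153 \cdot 42 = 6426$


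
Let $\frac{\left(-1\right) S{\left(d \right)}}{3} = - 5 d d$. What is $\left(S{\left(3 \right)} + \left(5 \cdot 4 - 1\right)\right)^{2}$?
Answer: $23716$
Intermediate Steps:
$S{\left(d \right)} = 15 d^{2}$ ($S{\left(d \right)} = - 3 - 5 d d = - 3 \left(- 5 d^{2}\right) = 15 d^{2}$)
$\left(S{\left(3 \right)} + \left(5 \cdot 4 - 1\right)\right)^{2} = \left(15 \cdot 3^{2} + \left(5 \cdot 4 - 1\right)\right)^{2} = \left(15 \cdot 9 + \left(20 - 1\right)\right)^{2} = \left(135 + 19\right)^{2} = 154^{2} = 23716$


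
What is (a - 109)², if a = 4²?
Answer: 8649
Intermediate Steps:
a = 16
(a - 109)² = (16 - 109)² = (-93)² = 8649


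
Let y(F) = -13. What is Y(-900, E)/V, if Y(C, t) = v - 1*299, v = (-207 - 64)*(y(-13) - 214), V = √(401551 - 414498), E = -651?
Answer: -61218*I*√107/1177 ≈ -538.02*I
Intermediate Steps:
V = 11*I*√107 (V = √(-12947) = 11*I*√107 ≈ 113.78*I)
v = 61517 (v = (-207 - 64)*(-13 - 214) = -271*(-227) = 61517)
Y(C, t) = 61218 (Y(C, t) = 61517 - 1*299 = 61517 - 299 = 61218)
Y(-900, E)/V = 61218/((11*I*√107)) = 61218*(-I*√107/1177) = -61218*I*√107/1177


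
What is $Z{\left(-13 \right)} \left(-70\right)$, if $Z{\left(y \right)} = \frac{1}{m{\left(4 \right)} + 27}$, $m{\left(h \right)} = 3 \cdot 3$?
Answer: $- \frac{35}{18} \approx -1.9444$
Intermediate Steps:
$m{\left(h \right)} = 9$
$Z{\left(y \right)} = \frac{1}{36}$ ($Z{\left(y \right)} = \frac{1}{9 + 27} = \frac{1}{36}$)
$Z{\left(-13 \right)} \left(-70\right) = \frac{1}{36} \left(-70\right) = - \frac{35}{18}$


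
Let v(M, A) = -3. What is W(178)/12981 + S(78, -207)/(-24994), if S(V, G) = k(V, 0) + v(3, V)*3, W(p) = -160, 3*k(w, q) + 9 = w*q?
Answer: -1921634/162223557 ≈ -0.011846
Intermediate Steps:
k(w, q) = -3 + q*w/3 (k(w, q) = -3 + (w*q)/3 = -3 + (q*w)/3 = -3 + q*w/3)
S(V, G) = -12 (S(V, G) = (-3 + (1/3)*0*V) - 3*3 = (-3 + 0) - 9 = -3 - 9 = -12)
W(178)/12981 + S(78, -207)/(-24994) = -160/12981 - 12/(-24994) = -160*1/12981 - 12*(-1/24994) = -160/12981 + 6/12497 = -1921634/162223557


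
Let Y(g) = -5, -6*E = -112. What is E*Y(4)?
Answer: -280/3 ≈ -93.333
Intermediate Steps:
E = 56/3 (E = -⅙*(-112) = 56/3 ≈ 18.667)
E*Y(4) = (56/3)*(-5) = -280/3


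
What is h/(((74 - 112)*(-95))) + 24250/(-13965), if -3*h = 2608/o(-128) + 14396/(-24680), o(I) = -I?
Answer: -7588851497/4365645200 ≈ -1.7383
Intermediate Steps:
h = -488459/74040 (h = -(2608/((-1*(-128))) + 14396/(-24680))/3 = -(2608/128 + 14396*(-1/24680))/3 = -(2608*(1/128) - 3599/6170)/3 = -(163/8 - 3599/6170)/3 = -⅓*488459/24680 = -488459/74040 ≈ -6.5972)
h/(((74 - 112)*(-95))) + 24250/(-13965) = -488459*(-1/(95*(74 - 112)))/74040 + 24250/(-13965) = -488459/(74040*((-38*(-95)))) + 24250*(-1/13965) = -488459/74040/3610 - 4850/2793 = -488459/74040*1/3610 - 4850/2793 = -488459/267284400 - 4850/2793 = -7588851497/4365645200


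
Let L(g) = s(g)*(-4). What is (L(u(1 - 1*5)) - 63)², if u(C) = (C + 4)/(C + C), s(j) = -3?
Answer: 2601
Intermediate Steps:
u(C) = (4 + C)/(2*C) (u(C) = (4 + C)/((2*C)) = (4 + C)*(1/(2*C)) = (4 + C)/(2*C))
L(g) = 12 (L(g) = -3*(-4) = 12)
(L(u(1 - 1*5)) - 63)² = (12 - 63)² = (-51)² = 2601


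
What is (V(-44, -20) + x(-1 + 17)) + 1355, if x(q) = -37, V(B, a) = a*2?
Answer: 1278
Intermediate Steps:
V(B, a) = 2*a
(V(-44, -20) + x(-1 + 17)) + 1355 = (2*(-20) - 37) + 1355 = (-40 - 37) + 1355 = -77 + 1355 = 1278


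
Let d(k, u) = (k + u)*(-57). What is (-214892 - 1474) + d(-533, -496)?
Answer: -157713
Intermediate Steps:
d(k, u) = -57*k - 57*u
(-214892 - 1474) + d(-533, -496) = (-214892 - 1474) + (-57*(-533) - 57*(-496)) = -216366 + (30381 + 28272) = -216366 + 58653 = -157713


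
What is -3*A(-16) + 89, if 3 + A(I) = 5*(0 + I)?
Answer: 338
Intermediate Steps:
A(I) = -3 + 5*I (A(I) = -3 + 5*(0 + I) = -3 + 5*I)
-3*A(-16) + 89 = -3*(-3 + 5*(-16)) + 89 = -3*(-3 - 80) + 89 = -3*(-83) + 89 = 249 + 89 = 338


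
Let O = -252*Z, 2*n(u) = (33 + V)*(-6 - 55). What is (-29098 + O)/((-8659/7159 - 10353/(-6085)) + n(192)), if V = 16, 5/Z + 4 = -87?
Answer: 32941451092820/1692151540443 ≈ 19.467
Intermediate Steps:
Z = -5/91 (Z = 5/(-4 - 87) = 5/(-91) = 5*(-1/91) = -5/91 ≈ -0.054945)
n(u) = -2989/2 (n(u) = ((33 + 16)*(-6 - 55))/2 = (49*(-61))/2 = (1/2)*(-2989) = -2989/2)
O = 180/13 (O = -252*(-5/91) = 180/13 ≈ 13.846)
(-29098 + O)/((-8659/7159 - 10353/(-6085)) + n(192)) = (-29098 + 180/13)/((-8659/7159 - 10353/(-6085)) - 2989/2) = -378094/(13*((-8659*1/7159 - 10353*(-1/6085)) - 2989/2)) = -378094/(13*((-8659/7159 + 10353/6085) - 2989/2)) = -378094/(13*(21427112/43562515 - 2989/2)) = -378094/(13*(-130165503111/87125030)) = -378094/13*(-87125030/130165503111) = 32941451092820/1692151540443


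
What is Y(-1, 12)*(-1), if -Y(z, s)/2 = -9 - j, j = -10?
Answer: 2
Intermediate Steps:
Y(z, s) = -2 (Y(z, s) = -2*(-9 - 1*(-10)) = -2*(-9 + 10) = -2*1 = -2)
Y(-1, 12)*(-1) = -2*(-1) = 2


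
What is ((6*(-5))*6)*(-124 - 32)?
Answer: 28080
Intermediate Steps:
((6*(-5))*6)*(-124 - 32) = -30*6*(-156) = -180*(-156) = 28080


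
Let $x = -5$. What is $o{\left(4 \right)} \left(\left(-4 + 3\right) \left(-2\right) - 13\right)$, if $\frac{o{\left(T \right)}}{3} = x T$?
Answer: $660$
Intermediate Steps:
$o{\left(T \right)} = - 15 T$ ($o{\left(T \right)} = 3 \left(- 5 T\right) = - 15 T$)
$o{\left(4 \right)} \left(\left(-4 + 3\right) \left(-2\right) - 13\right) = \left(-15\right) 4 \left(\left(-4 + 3\right) \left(-2\right) - 13\right) = - 60 \left(\left(-1\right) \left(-2\right) - 13\right) = - 60 \left(2 - 13\right) = \left(-60\right) \left(-11\right) = 660$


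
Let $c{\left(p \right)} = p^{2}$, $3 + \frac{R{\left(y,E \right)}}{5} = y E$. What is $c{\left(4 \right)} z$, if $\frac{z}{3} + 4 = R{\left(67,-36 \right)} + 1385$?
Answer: $-513312$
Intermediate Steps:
$R{\left(y,E \right)} = -15 + 5 E y$ ($R{\left(y,E \right)} = -15 + 5 y E = -15 + 5 E y$)
$z = -32082$ ($z = -12 + 3 \left(\left(-15 + 5 \left(-36\right) 67\right) + 1385\right) = -12 + 3 \left(\left(-15 - 12060\right) + 1385\right) = -12 + 3 \left(-12075 + 1385\right) = -12 + 3 \left(-10690\right) = -12 - 32070 = -32082$)
$c{\left(4 \right)} z = 4^{2} \left(-32082\right) = 16 \left(-32082\right) = -513312$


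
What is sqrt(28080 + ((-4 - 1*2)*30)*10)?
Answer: 6*sqrt(730) ≈ 162.11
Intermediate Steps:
sqrt(28080 + ((-4 - 1*2)*30)*10) = sqrt(28080 + ((-4 - 2)*30)*10) = sqrt(28080 - 6*30*10) = sqrt(28080 - 180*10) = sqrt(28080 - 1800) = sqrt(26280) = 6*sqrt(730)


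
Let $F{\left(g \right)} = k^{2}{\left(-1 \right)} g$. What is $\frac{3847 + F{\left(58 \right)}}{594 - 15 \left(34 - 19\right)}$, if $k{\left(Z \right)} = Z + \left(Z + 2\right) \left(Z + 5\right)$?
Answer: $\frac{4369}{369} \approx 11.84$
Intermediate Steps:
$k{\left(Z \right)} = Z + \left(2 + Z\right) \left(5 + Z\right)$
$F{\left(g \right)} = 9 g$ ($F{\left(g \right)} = \left(10 + \left(-1\right)^{2} + 8 \left(-1\right)\right)^{2} g = \left(10 + 1 - 8\right)^{2} g = 3^{2} g = 9 g$)
$\frac{3847 + F{\left(58 \right)}}{594 - 15 \left(34 - 19\right)} = \frac{3847 + 9 \cdot 58}{594 - 15 \left(34 - 19\right)} = \frac{3847 + 522}{594 - 225} = \frac{4369}{594 - 225} = \frac{4369}{369}$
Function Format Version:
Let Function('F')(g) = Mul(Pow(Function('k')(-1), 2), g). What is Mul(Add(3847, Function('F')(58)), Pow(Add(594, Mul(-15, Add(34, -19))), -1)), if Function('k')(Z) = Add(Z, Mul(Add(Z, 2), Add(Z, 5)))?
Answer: Rational(4369, 369) ≈ 11.840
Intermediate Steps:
Function('k')(Z) = Add(Z, Mul(Add(2, Z), Add(5, Z)))
Function('F')(g) = Mul(9, g) (Function('F')(g) = Mul(Pow(Add(10, Pow(-1, 2), Mul(8, -1)), 2), g) = Mul(Pow(Add(10, 1, -8), 2), g) = Mul(Pow(3, 2), g) = Mul(9, g))
Mul(Add(3847, Function('F')(58)), Pow(Add(594, Mul(-15, Add(34, -19))), -1)) = Mul(Add(3847, Mul(9, 58)), Pow(Add(594, Mul(-15, Add(34, -19))), -1)) = Mul(Add(3847, 522), Pow(Add(594, Mul(-15, 15)), -1)) = Mul(4369, Pow(Add(594, -225), -1)) = Mul(4369, Pow(369, -1)) = Mul(4369, Rational(1, 369)) = Rational(4369, 369)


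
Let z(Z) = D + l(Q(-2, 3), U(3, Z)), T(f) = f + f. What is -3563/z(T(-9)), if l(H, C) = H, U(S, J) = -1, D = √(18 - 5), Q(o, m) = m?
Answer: 10689/4 - 3563*√13/4 ≈ -539.39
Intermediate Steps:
D = √13 ≈ 3.6056
T(f) = 2*f
z(Z) = 3 + √13 (z(Z) = √13 + 3 = 3 + √13)
-3563/z(T(-9)) = -3563/(3 + √13)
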